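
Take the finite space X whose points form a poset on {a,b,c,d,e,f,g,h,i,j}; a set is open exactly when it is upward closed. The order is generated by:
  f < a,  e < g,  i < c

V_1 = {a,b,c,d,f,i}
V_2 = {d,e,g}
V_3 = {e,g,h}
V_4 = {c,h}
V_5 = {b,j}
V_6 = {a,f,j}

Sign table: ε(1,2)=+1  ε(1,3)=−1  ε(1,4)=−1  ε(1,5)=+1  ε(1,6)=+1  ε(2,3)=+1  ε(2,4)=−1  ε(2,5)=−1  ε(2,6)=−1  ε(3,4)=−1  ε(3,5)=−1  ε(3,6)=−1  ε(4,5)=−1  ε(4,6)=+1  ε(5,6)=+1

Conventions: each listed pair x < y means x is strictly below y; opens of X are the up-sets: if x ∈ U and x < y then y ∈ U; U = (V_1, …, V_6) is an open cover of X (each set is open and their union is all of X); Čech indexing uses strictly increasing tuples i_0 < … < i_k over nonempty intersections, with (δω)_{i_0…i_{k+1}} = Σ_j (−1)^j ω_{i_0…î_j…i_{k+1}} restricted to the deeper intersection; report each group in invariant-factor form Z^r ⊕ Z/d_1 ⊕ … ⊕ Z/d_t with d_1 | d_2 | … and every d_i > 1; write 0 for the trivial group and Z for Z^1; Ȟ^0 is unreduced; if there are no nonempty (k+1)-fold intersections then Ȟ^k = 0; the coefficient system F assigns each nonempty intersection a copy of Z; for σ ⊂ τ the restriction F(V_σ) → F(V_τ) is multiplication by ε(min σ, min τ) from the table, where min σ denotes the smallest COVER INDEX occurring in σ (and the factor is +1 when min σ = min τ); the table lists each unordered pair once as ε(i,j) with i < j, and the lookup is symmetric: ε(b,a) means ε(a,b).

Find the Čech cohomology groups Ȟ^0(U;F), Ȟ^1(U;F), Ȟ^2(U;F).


Ȟ^0(U;F) ≅ Z,  Ȟ^1(U;F) ≅ Z^2,  Ȟ^2(U;F) ≅ 0

cover nerve:
  V12={d} V14={c} V15={b} V16={a,f} V23={e,g} V34={h} V56={j}
C dims 6,7; δ0: rk 5, SNF 1^5
Ȟ^0: (6−5)−0=1 ⇒ Z
Ȟ^1: (7−0)−5=2 ⇒ Z^2
Ȟ^2: (0−0)−0=0 ⇒ 0


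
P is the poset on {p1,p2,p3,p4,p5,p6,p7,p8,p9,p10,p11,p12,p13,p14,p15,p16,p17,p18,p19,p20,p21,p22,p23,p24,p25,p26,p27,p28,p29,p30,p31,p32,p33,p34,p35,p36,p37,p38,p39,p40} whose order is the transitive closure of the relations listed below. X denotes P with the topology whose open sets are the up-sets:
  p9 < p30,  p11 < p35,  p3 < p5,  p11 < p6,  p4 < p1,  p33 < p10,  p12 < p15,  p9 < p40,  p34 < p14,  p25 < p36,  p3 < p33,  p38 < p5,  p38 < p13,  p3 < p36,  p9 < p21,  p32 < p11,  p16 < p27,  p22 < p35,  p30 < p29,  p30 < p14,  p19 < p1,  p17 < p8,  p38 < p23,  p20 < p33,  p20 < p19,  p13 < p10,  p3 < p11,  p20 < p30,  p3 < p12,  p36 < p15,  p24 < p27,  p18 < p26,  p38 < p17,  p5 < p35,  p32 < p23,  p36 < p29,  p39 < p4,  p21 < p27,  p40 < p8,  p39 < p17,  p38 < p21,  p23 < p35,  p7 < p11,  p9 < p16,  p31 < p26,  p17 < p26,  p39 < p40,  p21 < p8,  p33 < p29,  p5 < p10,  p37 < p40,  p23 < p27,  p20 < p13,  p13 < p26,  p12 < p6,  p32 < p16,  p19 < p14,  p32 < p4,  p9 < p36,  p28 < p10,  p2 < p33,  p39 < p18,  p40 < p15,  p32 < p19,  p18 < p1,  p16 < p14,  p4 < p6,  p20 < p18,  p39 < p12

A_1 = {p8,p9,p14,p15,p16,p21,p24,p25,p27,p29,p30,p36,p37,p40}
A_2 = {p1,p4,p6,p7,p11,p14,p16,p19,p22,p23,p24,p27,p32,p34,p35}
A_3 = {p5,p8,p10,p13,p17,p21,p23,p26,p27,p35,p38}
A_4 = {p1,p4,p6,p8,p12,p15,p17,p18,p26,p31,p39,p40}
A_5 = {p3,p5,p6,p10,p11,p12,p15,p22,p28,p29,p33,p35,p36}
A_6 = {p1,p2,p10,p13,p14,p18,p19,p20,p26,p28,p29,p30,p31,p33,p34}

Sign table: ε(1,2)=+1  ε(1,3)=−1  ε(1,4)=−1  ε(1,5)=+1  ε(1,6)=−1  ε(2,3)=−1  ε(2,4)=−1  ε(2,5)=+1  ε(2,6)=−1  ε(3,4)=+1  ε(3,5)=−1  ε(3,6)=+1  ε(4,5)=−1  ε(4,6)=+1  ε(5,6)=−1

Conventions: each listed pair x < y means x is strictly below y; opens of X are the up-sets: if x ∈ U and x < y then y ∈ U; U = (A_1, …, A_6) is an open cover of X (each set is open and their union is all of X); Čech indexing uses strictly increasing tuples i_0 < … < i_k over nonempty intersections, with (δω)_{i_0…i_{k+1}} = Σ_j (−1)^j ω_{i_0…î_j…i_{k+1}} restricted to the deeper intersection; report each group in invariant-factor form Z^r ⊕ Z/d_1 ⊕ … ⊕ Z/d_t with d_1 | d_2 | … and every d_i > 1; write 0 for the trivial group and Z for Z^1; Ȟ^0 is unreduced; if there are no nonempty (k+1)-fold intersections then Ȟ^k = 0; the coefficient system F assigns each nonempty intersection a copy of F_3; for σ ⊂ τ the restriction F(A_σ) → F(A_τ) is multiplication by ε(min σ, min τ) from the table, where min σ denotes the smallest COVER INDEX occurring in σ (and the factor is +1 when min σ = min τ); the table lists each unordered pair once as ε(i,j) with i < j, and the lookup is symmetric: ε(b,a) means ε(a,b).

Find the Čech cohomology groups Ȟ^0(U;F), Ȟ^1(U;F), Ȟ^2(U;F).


Ȟ^0 ≅ Z/3, Ȟ^1 ≅ 0 and Ȟ^2 ≅ 0

nerve of the cover:
  A12={p14,p16,p24,p27} A13={p8,p21,p27} A14={p8,p15,p40} A15={p15,p29,p36} A16={p14,p29,p30} A23={p23,p27,p35} A24={p1,p4,p6} A25={p6,p11,p22,p35} A26={p1,p14,p19,p34} A34={p8,p17,p26} A35={p5,p10,p35} A36={p10,p13,p26} A45={p6,p12,p15} A46={p1,p18,p26,p31} A56={p10,p28,p29,p33}
  A123={p27} A126={p14} A134={p8} A145={p15} A156={p29} A235={p35} A245={p6} A246={p1} A346={p26} A356={p10}
C dims 6,15,10; δ0: rk_F3 5; δ1: rk_F3 10
Ȟ^0 = (6 − 5) − 0 = 1, so Ȟ^0 ≅ Z/3
Ȟ^1 = (15 − 10) − 5 = 0, so Ȟ^1 ≅ 0
Ȟ^2 = (10 − 0) − 10 = 0, so Ȟ^2 ≅ 0


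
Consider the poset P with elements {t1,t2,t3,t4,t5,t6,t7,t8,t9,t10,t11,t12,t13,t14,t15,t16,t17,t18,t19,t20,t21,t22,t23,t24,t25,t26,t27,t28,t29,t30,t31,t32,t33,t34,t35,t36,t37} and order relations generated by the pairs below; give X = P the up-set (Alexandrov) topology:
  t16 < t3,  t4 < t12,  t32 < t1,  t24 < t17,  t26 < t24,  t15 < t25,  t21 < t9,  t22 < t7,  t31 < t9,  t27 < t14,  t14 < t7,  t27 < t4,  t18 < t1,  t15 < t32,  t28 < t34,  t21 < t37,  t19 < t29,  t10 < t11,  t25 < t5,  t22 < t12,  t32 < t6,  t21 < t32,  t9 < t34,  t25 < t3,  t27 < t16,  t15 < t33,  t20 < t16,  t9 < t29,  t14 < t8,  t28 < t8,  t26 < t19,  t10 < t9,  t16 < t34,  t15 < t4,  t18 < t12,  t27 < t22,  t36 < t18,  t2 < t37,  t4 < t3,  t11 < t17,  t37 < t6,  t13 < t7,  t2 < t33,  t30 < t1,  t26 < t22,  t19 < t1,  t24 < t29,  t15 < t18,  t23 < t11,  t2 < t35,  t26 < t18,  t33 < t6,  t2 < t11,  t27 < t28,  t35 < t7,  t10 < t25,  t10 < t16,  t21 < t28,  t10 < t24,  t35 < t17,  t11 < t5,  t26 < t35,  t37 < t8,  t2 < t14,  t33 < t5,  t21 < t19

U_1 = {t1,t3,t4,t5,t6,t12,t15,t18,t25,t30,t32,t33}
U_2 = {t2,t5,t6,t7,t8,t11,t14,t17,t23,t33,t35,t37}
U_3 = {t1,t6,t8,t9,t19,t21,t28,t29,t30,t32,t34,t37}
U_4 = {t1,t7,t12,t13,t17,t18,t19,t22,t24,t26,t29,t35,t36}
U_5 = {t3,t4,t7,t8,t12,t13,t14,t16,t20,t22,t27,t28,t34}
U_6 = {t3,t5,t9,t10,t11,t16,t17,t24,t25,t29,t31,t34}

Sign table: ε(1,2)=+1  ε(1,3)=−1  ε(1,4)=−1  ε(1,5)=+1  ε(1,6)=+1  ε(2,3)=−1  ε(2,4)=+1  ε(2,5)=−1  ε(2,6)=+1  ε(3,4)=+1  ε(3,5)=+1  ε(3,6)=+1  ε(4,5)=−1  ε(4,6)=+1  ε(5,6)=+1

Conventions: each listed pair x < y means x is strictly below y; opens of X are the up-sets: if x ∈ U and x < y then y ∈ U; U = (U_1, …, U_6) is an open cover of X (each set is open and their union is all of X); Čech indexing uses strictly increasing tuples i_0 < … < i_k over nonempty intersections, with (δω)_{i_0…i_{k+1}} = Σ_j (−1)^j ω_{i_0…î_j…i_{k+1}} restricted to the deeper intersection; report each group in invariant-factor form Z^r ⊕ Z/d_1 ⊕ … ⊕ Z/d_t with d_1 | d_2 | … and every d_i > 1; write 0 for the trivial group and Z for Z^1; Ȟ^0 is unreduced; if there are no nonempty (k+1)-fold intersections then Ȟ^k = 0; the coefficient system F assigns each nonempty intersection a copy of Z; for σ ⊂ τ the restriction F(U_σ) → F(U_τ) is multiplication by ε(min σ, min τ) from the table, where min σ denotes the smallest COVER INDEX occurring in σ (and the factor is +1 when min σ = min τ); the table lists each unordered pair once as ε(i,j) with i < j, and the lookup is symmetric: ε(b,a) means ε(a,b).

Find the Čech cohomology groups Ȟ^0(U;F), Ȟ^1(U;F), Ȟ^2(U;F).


nonempty intersections:
  U12={t5,t6,t33} U13={t1,t6,t30,t32} U14={t1,t12,t18} U15={t3,t4,t12} U16={t3,t5,t25} U23={t6,t8,t37} U24={t7,t17,t35} U25={t7,t8,t14} U26={t5,t11,t17} U34={t1,t19,t29} U35={t8,t28,t34} U36={t9,t29,t34} U45={t7,t12,t13,t22} U46={t17,t24,t29} U56={t3,t16,t34}
  U123={t6} U126={t5} U134={t1} U145={t12} U156={t3} U235={t8} U245={t7} U246={t17} U346={t29} U356={t34}
C dims 6,15,10; δ0: rk 6, SNF 1^5·2; δ1: rk 9, SNF 1^9
Ȟ^0: (6−6)−0=0 ⇒ 0
Ȟ^1: (15−9)−6=0 plus torsion [2] ⇒ Z/2
Ȟ^2: (10−0)−9=1 ⇒ Z

Ȟ^0(U;F) ≅ 0,  Ȟ^1(U;F) ≅ Z/2,  Ȟ^2(U;F) ≅ Z


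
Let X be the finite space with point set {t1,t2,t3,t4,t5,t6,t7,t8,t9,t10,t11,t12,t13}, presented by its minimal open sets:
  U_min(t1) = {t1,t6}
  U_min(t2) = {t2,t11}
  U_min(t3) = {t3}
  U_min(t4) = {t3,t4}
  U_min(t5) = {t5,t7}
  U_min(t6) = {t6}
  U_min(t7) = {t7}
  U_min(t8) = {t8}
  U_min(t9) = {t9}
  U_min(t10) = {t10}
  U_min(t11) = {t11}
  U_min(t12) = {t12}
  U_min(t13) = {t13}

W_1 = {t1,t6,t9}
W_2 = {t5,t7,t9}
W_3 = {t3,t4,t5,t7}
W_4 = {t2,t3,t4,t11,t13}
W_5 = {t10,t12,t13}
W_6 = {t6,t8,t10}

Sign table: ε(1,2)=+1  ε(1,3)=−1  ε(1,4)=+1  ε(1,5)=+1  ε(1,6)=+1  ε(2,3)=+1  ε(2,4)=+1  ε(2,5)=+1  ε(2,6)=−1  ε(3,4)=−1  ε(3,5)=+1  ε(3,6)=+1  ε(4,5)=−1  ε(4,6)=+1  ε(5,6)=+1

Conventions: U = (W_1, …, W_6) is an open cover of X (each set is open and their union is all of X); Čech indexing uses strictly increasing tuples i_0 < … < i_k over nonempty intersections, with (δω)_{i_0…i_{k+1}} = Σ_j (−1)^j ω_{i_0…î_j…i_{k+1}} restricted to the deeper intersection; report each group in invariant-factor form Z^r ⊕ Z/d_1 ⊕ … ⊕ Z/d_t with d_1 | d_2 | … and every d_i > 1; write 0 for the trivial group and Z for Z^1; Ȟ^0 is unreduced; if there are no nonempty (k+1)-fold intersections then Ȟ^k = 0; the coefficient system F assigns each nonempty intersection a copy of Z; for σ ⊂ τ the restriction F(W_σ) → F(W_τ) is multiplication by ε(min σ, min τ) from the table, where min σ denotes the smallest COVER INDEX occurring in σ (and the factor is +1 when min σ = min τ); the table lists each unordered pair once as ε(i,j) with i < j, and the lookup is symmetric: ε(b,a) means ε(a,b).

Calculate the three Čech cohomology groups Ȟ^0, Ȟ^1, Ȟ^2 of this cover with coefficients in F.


cover nerve:
  W12={t9} W16={t6} W23={t5,t7} W34={t3,t4} W45={t13} W56={t10}
C dims 6,6; δ0: rk 5, SNF 1^5
Ȟ^0: (6−5)−0=1 ⇒ Z
Ȟ^1: (6−0)−5=1 ⇒ Z
Ȟ^2: (0−0)−0=0 ⇒ 0

Ȟ^0 = Z,  Ȟ^1 = Z,  Ȟ^2 = 0


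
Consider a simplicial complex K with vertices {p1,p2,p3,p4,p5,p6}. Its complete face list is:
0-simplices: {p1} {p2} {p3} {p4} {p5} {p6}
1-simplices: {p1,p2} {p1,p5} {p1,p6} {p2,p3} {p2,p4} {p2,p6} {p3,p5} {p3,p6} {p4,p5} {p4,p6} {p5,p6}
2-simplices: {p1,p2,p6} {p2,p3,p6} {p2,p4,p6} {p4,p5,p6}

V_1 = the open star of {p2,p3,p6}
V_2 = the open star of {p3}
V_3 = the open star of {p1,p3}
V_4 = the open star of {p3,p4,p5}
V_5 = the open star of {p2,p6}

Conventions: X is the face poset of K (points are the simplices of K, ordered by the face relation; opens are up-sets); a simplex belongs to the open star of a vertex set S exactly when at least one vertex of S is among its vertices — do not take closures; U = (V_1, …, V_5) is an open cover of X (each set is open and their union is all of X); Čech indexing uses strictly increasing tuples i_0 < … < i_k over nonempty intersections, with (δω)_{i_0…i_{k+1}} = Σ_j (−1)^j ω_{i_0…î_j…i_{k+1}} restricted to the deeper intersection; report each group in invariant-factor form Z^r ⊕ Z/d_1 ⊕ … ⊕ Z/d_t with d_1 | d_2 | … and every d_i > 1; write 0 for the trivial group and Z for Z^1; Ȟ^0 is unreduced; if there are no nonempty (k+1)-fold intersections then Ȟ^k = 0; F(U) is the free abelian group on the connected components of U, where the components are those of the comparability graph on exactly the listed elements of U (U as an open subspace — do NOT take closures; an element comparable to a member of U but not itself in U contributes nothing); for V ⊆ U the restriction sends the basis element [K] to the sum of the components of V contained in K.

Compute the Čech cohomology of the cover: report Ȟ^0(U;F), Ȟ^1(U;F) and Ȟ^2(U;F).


Ȟ^0(U;F) ≅ Z, Ȟ^1(U;F) ≅ Z^2, Ȟ^2(U;F) ≅ 0

intersection data:
  V1={{p2},{p3},{p6},{p1,p2},{p1,p6},{p2,p3},{p2,p4},{p2,p6},{p3,p5},{p3,p6},{p4,p6},{p5,p6},{p1,p2,p6},{p2,p3,p6},{p2,p4,p6},{p4,p5,p6}} V2={{p3},{p2,p3},{p3,p5},{p3,p6},{p2,p3,p6}} V3={{p1},{p3},{p1,p2},{p1,p5},{p1,p6},{p2,p3},{p3,p5},{p3,p6},{p1,p2,p6},{p2,p3,p6}} V4={{p3},{p4},{p5},{p1,p5},{p2,p3},{p2,p4},{p3,p5},{p3,p6},{p4,p5},{p4,p6},{p5,p6},{p2,p3,p6},{p2,p4,p6},{p4,p5,p6}} V5={{p2},{p6},{p1,p2},{p1,p6},{p2,p3},{p2,p4},{p2,p6},{p3,p6},{p4,p6},{p5,p6},{p1,p2,p6},{p2,p3,p6},{p2,p4,p6},{p4,p5,p6}}
  V12={{p3},{p2,p3},{p3,p5},{p3,p6},{p2,p3,p6}} V13={{p3},{p1,p2},{p1,p6},{p2,p3},{p3,p5},{p3,p6},{p1,p2,p6},{p2,p3,p6}} V14={{p3},{p2,p3},{p2,p4},{p3,p5},{p3,p6},{p4,p6},{p5,p6},{p2,p3,p6},{p2,p4,p6},{p4,p5,p6}} V15={{p2},{p6},{p1,p2},{p1,p6},{p2,p3},{p2,p4},{p2,p6},{p3,p6},{p4,p6},{p5,p6},{p1,p2,p6},{p2,p3,p6},{p2,p4,p6},{p4,p5,p6}} V23={{p3},{p2,p3},{p3,p5},{p3,p6},{p2,p3,p6}} V24={{p3},{p2,p3},{p3,p5},{p3,p6},{p2,p3,p6}} V25={{p2,p3},{p3,p6},{p2,p3,p6}} V34={{p3},{p1,p5},{p2,p3},{p3,p5},{p3,p6},{p2,p3,p6}} V35={{p1,p2},{p1,p6},{p2,p3},{p3,p6},{p1,p2,p6},{p2,p3,p6}} V45={{p2,p3},{p2,p4},{p3,p6},{p4,p6},{p5,p6},{p2,p3,p6},{p2,p4,p6},{p4,p5,p6}}
  V123={{p3},{p2,p3},{p3,p5},{p3,p6},{p2,p3,p6}} V124={{p3},{p2,p3},{p3,p5},{p3,p6},{p2,p3,p6}} V125={{p2,p3},{p3,p6},{p2,p3,p6}} V134={{p3},{p2,p3},{p3,p5},{p3,p6},{p2,p3,p6}} V135={{p1,p2},{p1,p6},{p2,p3},{p3,p6},{p1,p2,p6},{p2,p3,p6}} V145={{p2,p3},{p2,p4},{p3,p6},{p4,p6},{p5,p6},{p2,p3,p6},{p2,p4,p6},{p4,p5,p6}} V234={{p3},{p2,p3},{p3,p5},{p3,p6},{p2,p3,p6}} V235={{p2,p3},{p3,p6},{p2,p3,p6}} V245={{p2,p3},{p3,p6},{p2,p3,p6}} V345={{p2,p3},{p3,p6},{p2,p3,p6}}
  V1234={{p3},{p2,p3},{p3,p5},{p3,p6},{p2,p3,p6}} V1235={{p2,p3},{p3,p6},{p2,p3,p6}} V1245={{p2,p3},{p3,p6},{p2,p3,p6}} V1345={{p2,p3},{p3,p6},{p2,p3,p6}} V2345={{p2,p3},{p3,p6},{p2,p3,p6}}
  V12345={{p2,p3},{p3,p6},{p2,p3,p6}}
components per intersection:
  V1: {{p2},{p3},{p6},{p1,p2},{p1,p6},{p2,p3},{p2,p4},{p2,p6},{p3,p5},{p3,p6},{p4,p6},{p5,p6},{p1,p2,p6},{p2,p3,p6},{p2,p4,p6},{p4,p5,p6}}
  V2: {{p3},{p2,p3},{p3,p5},{p3,p6},{p2,p3,p6}}
  V3: {{p1},{p1,p2},{p1,p5},{p1,p6},{p1,p2,p6}} {{p3},{p2,p3},{p3,p5},{p3,p6},{p2,p3,p6}}
  V4: {{p3},{p4},{p5},{p1,p5},{p2,p3},{p2,p4},{p3,p5},{p3,p6},{p4,p5},{p4,p6},{p5,p6},{p2,p3,p6},{p2,p4,p6},{p4,p5,p6}}
  V5: {{p2},{p6},{p1,p2},{p1,p6},{p2,p3},{p2,p4},{p2,p6},{p3,p6},{p4,p6},{p5,p6},{p1,p2,p6},{p2,p3,p6},{p2,p4,p6},{p4,p5,p6}}
  V12: {{p3},{p2,p3},{p3,p5},{p3,p6},{p2,p3,p6}}
  V13: {{p3},{p2,p3},{p3,p5},{p3,p6},{p2,p3,p6}} {{p1,p2},{p1,p6},{p1,p2,p6}}
  V14: {{p3},{p2,p3},{p3,p5},{p3,p6},{p2,p3,p6}} {{p2,p4},{p4,p6},{p5,p6},{p2,p4,p6},{p4,p5,p6}}
  V15: {{p2},{p6},{p1,p2},{p1,p6},{p2,p3},{p2,p4},{p2,p6},{p3,p6},{p4,p6},{p5,p6},{p1,p2,p6},{p2,p3,p6},{p2,p4,p6},{p4,p5,p6}}
  V23: {{p3},{p2,p3},{p3,p5},{p3,p6},{p2,p3,p6}}
  V24: {{p3},{p2,p3},{p3,p5},{p3,p6},{p2,p3,p6}}
  V25: {{p2,p3},{p3,p6},{p2,p3,p6}}
  V34: {{p3},{p2,p3},{p3,p5},{p3,p6},{p2,p3,p6}} {{p1,p5}}
  V35: {{p1,p2},{p1,p6},{p1,p2,p6}} {{p2,p3},{p3,p6},{p2,p3,p6}}
  V45: {{p2,p3},{p3,p6},{p2,p3,p6}} {{p2,p4},{p4,p6},{p5,p6},{p2,p4,p6},{p4,p5,p6}}
  V123: {{p3},{p2,p3},{p3,p5},{p3,p6},{p2,p3,p6}}
  V124: {{p3},{p2,p3},{p3,p5},{p3,p6},{p2,p3,p6}}
  V125: {{p2,p3},{p3,p6},{p2,p3,p6}}
  V134: {{p3},{p2,p3},{p3,p5},{p3,p6},{p2,p3,p6}}
  V135: {{p1,p2},{p1,p6},{p1,p2,p6}} {{p2,p3},{p3,p6},{p2,p3,p6}}
  V145: {{p2,p3},{p3,p6},{p2,p3,p6}} {{p2,p4},{p4,p6},{p5,p6},{p2,p4,p6},{p4,p5,p6}}
  V234: {{p3},{p2,p3},{p3,p5},{p3,p6},{p2,p3,p6}}
  V235: {{p2,p3},{p3,p6},{p2,p3,p6}}
  V245: {{p2,p3},{p3,p6},{p2,p3,p6}}
  V345: {{p2,p3},{p3,p6},{p2,p3,p6}}
  V1234: {{p3},{p2,p3},{p3,p5},{p3,p6},{p2,p3,p6}}
  V1235: {{p2,p3},{p3,p6},{p2,p3,p6}}
  V1245: {{p2,p3},{p3,p6},{p2,p3,p6}}
  V1345: {{p2,p3},{p3,p6},{p2,p3,p6}}
  V2345: {{p2,p3},{p3,p6},{p2,p3,p6}}
  V12345: {{p2,p3},{p3,p6},{p2,p3,p6}}
C dims 6,15,12,5; δ0: rk 5, SNF 1^5; δ1: rk 8, SNF 1^8; δ2: rk 4, SNF 1^4
Ȟ^0 = (6 − 5) − 0 = 1, so Ȟ^0 ≅ Z
Ȟ^1 = (15 − 8) − 5 = 2, so Ȟ^1 ≅ Z^2
Ȟ^2 = (12 − 4) − 8 = 0, so Ȟ^2 ≅ 0


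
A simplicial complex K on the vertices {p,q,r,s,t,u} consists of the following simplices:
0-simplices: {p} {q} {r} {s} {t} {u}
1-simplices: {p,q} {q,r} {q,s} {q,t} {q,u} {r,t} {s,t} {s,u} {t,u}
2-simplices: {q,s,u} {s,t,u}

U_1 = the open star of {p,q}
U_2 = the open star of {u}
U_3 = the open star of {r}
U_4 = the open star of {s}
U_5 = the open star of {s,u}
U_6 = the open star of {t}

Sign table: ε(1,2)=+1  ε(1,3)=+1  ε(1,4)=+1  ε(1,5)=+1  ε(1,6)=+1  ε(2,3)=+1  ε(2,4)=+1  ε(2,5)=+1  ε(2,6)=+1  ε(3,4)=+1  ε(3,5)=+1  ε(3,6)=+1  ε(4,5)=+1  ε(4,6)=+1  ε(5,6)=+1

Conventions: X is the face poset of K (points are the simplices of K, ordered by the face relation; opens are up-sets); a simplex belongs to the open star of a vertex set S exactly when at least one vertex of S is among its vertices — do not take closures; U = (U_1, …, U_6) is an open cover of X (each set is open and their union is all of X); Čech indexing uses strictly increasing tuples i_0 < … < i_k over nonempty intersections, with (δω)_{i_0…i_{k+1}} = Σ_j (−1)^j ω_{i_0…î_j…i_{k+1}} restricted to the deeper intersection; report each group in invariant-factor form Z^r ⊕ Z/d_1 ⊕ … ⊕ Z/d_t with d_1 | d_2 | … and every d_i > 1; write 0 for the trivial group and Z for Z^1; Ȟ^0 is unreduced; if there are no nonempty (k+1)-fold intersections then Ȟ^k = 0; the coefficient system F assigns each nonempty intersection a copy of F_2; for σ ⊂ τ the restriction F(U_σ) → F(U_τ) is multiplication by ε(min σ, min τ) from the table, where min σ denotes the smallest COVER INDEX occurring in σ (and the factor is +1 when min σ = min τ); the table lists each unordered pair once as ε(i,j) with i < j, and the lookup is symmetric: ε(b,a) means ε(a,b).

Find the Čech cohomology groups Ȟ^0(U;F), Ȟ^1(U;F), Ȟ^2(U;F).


Ȟ^0(U;F) ≅ Z/2; Ȟ^1(U;F) ≅ Z/2 ⊕ Z/2; Ȟ^2(U;F) ≅ 0

nerve simplices:
  U1={{p},{q},{p,q},{q,r},{q,s},{q,t},{q,u},{q,s,u}} U2={{u},{q,u},{s,u},{t,u},{q,s,u},{s,t,u}} U3={{r},{q,r},{r,t}} U4={{s},{q,s},{s,t},{s,u},{q,s,u},{s,t,u}} U5={{s},{u},{q,s},{q,u},{s,t},{s,u},{t,u},{q,s,u},{s,t,u}} U6={{t},{q,t},{r,t},{s,t},{t,u},{s,t,u}}
  U12={{q,u},{q,s,u}} U13={{q,r}} U14={{q,s},{q,s,u}} U15={{q,s},{q,u},{q,s,u}} U16={{q,t}} U24={{s,u},{q,s,u},{s,t,u}} U25={{u},{q,u},{s,u},{t,u},{q,s,u},{s,t,u}} U26={{t,u},{s,t,u}} U36={{r,t}} U45={{s},{q,s},{s,t},{s,u},{q,s,u},{s,t,u}} U46={{s,t},{s,t,u}} U56={{s,t},{t,u},{s,t,u}}
  U124={{q,s,u}} U125={{q,u},{q,s,u}} U145={{q,s},{q,s,u}} U245={{s,u},{q,s,u},{s,t,u}} U246={{s,t,u}} U256={{t,u},{s,t,u}} U456={{s,t},{s,t,u}}
  U1245={{q,s,u}} U2456={{s,t,u}}
C dims 6,12,7,2; δ0: rk_F2 5; δ1: rk_F2 5; δ2: rk_F2 2
degree 0: 6−5−0 = 1 → Ȟ^0 ≅ Z/2
degree 1: 12−5−5 = 2 → Ȟ^1 ≅ Z/2 ⊕ Z/2
degree 2: 7−2−5 = 0 → Ȟ^2 ≅ 0


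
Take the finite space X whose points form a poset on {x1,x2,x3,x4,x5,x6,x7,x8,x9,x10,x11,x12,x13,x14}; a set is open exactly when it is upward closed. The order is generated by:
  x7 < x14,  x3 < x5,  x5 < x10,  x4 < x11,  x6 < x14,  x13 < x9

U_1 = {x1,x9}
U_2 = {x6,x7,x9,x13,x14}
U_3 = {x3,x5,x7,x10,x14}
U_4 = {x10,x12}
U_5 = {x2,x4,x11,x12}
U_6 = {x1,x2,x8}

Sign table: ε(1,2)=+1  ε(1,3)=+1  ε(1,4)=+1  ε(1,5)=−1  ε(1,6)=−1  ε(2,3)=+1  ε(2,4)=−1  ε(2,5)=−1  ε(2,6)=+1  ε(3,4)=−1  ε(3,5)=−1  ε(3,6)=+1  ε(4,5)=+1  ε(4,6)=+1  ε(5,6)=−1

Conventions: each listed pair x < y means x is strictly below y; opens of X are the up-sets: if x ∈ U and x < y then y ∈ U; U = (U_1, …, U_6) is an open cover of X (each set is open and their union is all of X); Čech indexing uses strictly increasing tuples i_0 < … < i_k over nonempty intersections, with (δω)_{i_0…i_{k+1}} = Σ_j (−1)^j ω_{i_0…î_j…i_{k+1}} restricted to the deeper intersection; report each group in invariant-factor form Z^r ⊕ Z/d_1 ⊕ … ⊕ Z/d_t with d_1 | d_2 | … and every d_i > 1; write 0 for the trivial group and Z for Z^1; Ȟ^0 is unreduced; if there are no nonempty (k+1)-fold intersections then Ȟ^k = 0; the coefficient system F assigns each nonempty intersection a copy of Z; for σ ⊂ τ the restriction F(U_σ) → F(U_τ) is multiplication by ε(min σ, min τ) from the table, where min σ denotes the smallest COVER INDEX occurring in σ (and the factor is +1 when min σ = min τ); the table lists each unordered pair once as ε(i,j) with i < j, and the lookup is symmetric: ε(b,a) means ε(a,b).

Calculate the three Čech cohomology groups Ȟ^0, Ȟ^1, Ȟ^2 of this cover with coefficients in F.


Ȟ^0 ≅ 0, Ȟ^1 ≅ Z/2, Ȟ^2 ≅ 0

nerve simplices:
  U12={x9} U16={x1} U23={x7,x14} U34={x10} U45={x12} U56={x2}
C dims 6,6; δ0: rk 6, SNF 1^5·2
degree 0: 6−6−0 = 0 → Ȟ^0 ≅ 0
degree 1: 6−0−6 = 0 plus torsion [2] → Ȟ^1 ≅ Z/2
degree 2: 0−0−0 = 0 → Ȟ^2 ≅ 0


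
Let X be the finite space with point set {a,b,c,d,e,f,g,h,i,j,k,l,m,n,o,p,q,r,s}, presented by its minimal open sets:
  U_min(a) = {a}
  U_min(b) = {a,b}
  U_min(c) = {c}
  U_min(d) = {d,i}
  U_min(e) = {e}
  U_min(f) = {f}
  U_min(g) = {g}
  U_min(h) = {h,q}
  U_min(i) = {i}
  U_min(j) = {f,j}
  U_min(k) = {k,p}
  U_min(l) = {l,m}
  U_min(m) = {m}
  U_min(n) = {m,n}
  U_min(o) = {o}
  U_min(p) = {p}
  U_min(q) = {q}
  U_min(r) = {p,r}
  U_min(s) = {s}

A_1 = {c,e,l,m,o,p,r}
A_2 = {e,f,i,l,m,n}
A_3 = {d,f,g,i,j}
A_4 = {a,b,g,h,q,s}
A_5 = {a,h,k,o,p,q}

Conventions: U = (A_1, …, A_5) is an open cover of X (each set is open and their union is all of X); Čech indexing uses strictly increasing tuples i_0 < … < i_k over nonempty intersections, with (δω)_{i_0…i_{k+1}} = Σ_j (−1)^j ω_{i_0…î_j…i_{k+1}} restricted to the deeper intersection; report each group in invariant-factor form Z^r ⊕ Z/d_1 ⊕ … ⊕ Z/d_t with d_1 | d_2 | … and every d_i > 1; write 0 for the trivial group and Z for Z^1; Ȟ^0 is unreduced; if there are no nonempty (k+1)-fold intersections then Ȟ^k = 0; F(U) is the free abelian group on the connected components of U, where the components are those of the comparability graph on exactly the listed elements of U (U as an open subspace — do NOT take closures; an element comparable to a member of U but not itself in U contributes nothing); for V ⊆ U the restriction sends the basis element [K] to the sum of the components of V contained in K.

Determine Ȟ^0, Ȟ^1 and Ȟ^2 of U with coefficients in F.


nerve simplices:
  A12={e,l,m} A15={o,p} A23={f,i} A34={g} A45={a,h,q}
components per intersection:
  A1: {c} {e} {l,m} {o} {p,r}
  A2: {e} {f} {i} {l,m,n}
  A3: {d,i} {f,j} {g}
  A4: {a,b} {g} {h,q} {s}
  A5: {a} {h,q} {k,p} {o}
  A12: {e} {l,m}
  A15: {o} {p}
  A23: {f} {i}
  A34: {g}
  A45: {a} {h,q}
C dims 20,9; δ0: rk 9, SNF 1^9
degree 0: 20−9−0 = 11 → Ȟ^0 ≅ Z^11
degree 1: 9−0−9 = 0 → Ȟ^1 ≅ 0
degree 2: 0−0−0 = 0 → Ȟ^2 ≅ 0

Ȟ^0(U;F) ≅ Z^11,  Ȟ^1(U;F) ≅ 0,  Ȟ^2(U;F) ≅ 0


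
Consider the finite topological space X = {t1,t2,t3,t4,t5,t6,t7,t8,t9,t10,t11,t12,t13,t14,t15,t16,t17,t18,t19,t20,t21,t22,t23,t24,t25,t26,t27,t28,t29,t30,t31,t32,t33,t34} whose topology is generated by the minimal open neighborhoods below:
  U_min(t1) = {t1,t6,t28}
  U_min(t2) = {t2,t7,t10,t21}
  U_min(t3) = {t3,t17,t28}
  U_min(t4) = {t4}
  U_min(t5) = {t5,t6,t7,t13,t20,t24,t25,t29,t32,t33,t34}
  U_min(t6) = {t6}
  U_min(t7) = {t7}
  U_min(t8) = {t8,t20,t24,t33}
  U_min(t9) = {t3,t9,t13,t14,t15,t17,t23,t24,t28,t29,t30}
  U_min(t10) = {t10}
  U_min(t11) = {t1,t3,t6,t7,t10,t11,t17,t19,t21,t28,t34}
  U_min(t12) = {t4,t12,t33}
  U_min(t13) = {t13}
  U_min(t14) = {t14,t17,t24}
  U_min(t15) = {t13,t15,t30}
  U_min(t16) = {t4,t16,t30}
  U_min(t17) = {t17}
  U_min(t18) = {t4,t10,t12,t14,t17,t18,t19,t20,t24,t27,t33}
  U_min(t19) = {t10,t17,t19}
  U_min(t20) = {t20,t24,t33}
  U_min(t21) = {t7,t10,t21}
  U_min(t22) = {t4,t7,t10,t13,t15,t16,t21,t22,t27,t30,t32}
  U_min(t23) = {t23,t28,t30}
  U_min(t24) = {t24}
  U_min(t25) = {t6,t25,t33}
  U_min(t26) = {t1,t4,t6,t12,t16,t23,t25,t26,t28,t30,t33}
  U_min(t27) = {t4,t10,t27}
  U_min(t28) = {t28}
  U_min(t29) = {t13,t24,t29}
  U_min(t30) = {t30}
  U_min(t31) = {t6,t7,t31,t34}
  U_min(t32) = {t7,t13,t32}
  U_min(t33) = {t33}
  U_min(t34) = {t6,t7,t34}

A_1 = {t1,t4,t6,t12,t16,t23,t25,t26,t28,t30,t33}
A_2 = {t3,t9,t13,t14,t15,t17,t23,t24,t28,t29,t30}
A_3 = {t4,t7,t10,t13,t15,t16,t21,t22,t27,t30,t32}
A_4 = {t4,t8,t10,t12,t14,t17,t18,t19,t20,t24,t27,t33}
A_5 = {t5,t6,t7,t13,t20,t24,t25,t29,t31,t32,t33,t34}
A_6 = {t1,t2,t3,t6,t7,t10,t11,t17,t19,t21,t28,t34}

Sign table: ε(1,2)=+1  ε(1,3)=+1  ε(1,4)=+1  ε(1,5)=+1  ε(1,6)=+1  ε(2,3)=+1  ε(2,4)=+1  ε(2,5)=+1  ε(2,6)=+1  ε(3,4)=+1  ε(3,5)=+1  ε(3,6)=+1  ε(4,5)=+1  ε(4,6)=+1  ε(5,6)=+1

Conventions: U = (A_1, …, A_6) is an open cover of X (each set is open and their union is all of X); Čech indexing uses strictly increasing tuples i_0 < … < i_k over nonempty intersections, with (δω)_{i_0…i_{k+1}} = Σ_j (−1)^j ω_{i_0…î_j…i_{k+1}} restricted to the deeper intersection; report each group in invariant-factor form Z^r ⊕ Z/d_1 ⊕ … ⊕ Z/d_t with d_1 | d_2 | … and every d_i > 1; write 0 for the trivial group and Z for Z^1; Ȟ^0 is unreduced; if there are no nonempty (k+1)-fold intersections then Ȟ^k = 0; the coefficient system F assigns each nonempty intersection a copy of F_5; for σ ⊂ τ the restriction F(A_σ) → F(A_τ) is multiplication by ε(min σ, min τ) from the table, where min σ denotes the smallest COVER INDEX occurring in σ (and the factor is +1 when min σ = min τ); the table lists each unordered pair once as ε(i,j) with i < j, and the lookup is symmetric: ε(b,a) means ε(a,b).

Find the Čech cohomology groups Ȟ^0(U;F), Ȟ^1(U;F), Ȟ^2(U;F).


Ȟ^0 = Z/5, Ȟ^1 = 0, Ȟ^2 = 0

nerve simplices:
  A12={t23,t28,t30} A13={t4,t16,t30} A14={t4,t12,t33} A15={t6,t25,t33} A16={t1,t6,t28} A23={t13,t15,t30} A24={t14,t17,t24} A25={t13,t24,t29} A26={t3,t17,t28} A34={t4,t10,t27} A35={t7,t13,t32} A36={t7,t10,t21} A45={t20,t24,t33} A46={t10,t17,t19} A56={t6,t7,t34}
  A123={t30} A126={t28} A134={t4} A145={t33} A156={t6} A235={t13} A245={t24} A246={t17} A346={t10} A356={t7}
C dims 6,15,10; δ0: rk_F5 5; δ1: rk_F5 10
degree 0: 6−5−0 = 1 → Ȟ^0 ≅ Z/5
degree 1: 15−10−5 = 0 → Ȟ^1 ≅ 0
degree 2: 10−0−10 = 0 → Ȟ^2 ≅ 0


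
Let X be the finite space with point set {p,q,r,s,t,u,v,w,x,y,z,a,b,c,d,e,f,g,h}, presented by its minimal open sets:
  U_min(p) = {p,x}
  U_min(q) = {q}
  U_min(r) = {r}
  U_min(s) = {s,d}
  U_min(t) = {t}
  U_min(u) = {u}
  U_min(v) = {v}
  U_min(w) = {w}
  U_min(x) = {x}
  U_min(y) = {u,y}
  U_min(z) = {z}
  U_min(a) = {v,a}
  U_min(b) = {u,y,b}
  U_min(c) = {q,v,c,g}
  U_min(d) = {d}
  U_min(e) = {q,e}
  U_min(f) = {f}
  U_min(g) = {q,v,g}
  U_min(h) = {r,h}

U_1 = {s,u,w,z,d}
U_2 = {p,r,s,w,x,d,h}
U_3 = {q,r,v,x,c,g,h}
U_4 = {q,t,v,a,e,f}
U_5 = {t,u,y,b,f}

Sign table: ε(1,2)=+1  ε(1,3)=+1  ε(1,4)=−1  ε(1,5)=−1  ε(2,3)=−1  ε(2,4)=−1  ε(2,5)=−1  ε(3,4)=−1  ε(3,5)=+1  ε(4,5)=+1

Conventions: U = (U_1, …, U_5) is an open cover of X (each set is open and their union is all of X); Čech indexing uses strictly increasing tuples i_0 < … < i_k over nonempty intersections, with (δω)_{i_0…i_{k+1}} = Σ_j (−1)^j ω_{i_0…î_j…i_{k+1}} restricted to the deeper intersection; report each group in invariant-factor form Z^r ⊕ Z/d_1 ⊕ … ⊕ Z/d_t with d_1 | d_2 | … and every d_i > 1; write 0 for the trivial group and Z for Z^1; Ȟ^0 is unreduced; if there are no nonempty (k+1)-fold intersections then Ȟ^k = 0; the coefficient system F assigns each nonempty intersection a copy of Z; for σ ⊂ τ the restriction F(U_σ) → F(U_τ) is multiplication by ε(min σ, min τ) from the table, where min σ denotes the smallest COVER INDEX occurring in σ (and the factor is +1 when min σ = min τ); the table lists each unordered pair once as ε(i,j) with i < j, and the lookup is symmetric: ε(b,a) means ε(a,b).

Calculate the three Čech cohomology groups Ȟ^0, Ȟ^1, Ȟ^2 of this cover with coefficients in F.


Ȟ^0 = 0,  Ȟ^1 = Z/2,  Ȟ^2 = 0

nerve of the cover:
  U12={s,w,d} U15={u} U23={r,x,h} U34={q,v} U45={t,f}
C dims 5,5; δ0: rk 5, SNF 1^4·2
Ȟ^0 = (5 − 5) − 0 = 0, so Ȟ^0 ≅ 0
Ȟ^1 = (5 − 0) − 5 = 0 plus torsion [2], so Ȟ^1 ≅ Z/2
Ȟ^2 = (0 − 0) − 0 = 0, so Ȟ^2 ≅ 0


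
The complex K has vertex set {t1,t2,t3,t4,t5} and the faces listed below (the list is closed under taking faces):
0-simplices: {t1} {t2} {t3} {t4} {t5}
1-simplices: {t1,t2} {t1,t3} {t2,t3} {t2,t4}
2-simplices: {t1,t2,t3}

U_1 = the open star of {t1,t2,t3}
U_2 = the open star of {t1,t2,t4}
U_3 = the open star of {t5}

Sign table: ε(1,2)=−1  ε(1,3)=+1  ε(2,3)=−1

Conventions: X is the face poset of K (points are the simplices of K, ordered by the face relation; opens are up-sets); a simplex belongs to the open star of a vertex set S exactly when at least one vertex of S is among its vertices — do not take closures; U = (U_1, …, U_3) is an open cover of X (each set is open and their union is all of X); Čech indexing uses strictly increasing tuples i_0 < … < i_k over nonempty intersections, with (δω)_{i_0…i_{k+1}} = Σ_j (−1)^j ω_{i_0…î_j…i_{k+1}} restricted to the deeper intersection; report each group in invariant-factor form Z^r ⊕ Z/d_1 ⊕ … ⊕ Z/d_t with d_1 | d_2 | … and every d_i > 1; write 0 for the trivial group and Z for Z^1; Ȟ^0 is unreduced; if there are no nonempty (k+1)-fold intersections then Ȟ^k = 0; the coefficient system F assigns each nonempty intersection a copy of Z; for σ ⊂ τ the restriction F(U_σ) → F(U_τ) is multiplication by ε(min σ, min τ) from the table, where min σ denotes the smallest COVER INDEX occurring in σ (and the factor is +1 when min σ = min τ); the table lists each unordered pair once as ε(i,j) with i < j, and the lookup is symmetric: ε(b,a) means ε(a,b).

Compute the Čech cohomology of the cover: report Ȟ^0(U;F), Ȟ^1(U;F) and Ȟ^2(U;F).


Ȟ^0 = Z^2,  Ȟ^1 = 0,  Ȟ^2 = 0

cover nerve:
  U1={{t1},{t2},{t3},{t1,t2},{t1,t3},{t2,t3},{t2,t4},{t1,t2,t3}} U2={{t1},{t2},{t4},{t1,t2},{t1,t3},{t2,t3},{t2,t4},{t1,t2,t3}} U3={{t5}}
  U12={{t1},{t2},{t1,t2},{t1,t3},{t2,t3},{t2,t4},{t1,t2,t3}}
C dims 3,1; δ0: rk 1, SNF 1^1
Ȟ^0: (3−1)−0=2 ⇒ Z^2
Ȟ^1: (1−0)−1=0 ⇒ 0
Ȟ^2: (0−0)−0=0 ⇒ 0


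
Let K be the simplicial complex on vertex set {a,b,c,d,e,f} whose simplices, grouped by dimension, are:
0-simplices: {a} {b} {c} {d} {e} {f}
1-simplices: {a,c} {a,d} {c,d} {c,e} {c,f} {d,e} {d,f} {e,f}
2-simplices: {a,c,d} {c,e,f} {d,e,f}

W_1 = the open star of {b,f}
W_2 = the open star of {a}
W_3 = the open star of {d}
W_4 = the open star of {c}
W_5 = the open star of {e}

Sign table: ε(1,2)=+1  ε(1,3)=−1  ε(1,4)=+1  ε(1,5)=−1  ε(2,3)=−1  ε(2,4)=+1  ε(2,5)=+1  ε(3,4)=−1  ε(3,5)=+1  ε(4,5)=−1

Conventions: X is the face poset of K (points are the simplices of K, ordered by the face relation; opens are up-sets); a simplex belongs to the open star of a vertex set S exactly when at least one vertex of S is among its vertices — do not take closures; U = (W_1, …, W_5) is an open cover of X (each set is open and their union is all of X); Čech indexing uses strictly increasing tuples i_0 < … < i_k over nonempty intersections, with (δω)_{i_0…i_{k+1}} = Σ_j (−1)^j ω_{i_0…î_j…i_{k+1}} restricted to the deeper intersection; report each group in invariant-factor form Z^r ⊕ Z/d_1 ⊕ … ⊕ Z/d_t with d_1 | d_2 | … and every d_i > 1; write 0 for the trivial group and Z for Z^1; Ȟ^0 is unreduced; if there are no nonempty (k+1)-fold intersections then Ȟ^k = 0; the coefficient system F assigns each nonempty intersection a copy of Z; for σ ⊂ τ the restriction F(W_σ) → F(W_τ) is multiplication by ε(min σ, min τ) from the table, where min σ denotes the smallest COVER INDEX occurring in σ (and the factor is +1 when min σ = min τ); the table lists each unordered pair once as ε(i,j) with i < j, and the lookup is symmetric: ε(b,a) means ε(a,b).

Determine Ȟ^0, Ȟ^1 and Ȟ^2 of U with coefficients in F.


intersection data:
  W1={{b},{f},{c,f},{d,f},{e,f},{c,e,f},{d,e,f}} W2={{a},{a,c},{a,d},{a,c,d}} W3={{d},{a,d},{c,d},{d,e},{d,f},{a,c,d},{d,e,f}} W4={{c},{a,c},{c,d},{c,e},{c,f},{a,c,d},{c,e,f}} W5={{e},{c,e},{d,e},{e,f},{c,e,f},{d,e,f}}
  W13={{d,f},{d,e,f}} W14={{c,f},{c,e,f}} W15={{e,f},{c,e,f},{d,e,f}} W23={{a,d},{a,c,d}} W24={{a,c},{a,c,d}} W34={{c,d},{a,c,d}} W35={{d,e},{d,e,f}} W45={{c,e},{c,e,f}}
  W135={{d,e,f}} W145={{c,e,f}} W234={{a,c,d}}
C dims 5,8,3; δ0: rk 4, SNF 1^4; δ1: rk 3, SNF 1^3
Ȟ^0 = (5 − 4) − 0 = 1, so Ȟ^0 ≅ Z
Ȟ^1 = (8 − 3) − 4 = 1, so Ȟ^1 ≅ Z
Ȟ^2 = (3 − 0) − 3 = 0, so Ȟ^2 ≅ 0

Ȟ^0(U;F) ≅ Z; Ȟ^1(U;F) ≅ Z; Ȟ^2(U;F) ≅ 0


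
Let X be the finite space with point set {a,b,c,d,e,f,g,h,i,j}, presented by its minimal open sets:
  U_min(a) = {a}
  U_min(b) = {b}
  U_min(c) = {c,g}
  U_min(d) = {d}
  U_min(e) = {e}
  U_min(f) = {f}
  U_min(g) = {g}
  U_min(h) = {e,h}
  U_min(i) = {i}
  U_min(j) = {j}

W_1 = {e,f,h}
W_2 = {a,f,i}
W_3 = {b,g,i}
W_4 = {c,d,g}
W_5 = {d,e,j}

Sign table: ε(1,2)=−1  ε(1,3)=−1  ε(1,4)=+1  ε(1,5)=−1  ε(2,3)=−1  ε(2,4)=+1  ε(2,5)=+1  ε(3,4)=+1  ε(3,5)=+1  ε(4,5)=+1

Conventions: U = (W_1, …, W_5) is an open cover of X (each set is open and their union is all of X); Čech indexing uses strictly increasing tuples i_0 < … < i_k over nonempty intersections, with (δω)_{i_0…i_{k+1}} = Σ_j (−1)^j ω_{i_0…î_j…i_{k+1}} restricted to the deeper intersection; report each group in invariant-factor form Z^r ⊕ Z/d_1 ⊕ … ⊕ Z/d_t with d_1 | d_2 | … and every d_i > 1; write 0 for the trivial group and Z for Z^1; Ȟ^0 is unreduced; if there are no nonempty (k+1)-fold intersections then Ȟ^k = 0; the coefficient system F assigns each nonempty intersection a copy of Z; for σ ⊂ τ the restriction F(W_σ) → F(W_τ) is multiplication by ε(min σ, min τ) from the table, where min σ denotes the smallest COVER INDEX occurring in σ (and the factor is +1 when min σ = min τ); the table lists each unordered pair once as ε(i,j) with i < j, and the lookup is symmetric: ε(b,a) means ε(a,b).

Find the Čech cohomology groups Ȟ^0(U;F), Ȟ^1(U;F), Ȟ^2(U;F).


nerve of the cover:
  W12={f} W15={e} W23={i} W34={g} W45={d}
C dims 5,5; δ0: rk 5, SNF 1^4·2
Ȟ^0 = (5 − 5) − 0 = 0, so Ȟ^0 ≅ 0
Ȟ^1 = (5 − 0) − 5 = 0 plus torsion [2], so Ȟ^1 ≅ Z/2
Ȟ^2 = (0 − 0) − 0 = 0, so Ȟ^2 ≅ 0

Ȟ^0 = 0, Ȟ^1 = Z/2, Ȟ^2 = 0


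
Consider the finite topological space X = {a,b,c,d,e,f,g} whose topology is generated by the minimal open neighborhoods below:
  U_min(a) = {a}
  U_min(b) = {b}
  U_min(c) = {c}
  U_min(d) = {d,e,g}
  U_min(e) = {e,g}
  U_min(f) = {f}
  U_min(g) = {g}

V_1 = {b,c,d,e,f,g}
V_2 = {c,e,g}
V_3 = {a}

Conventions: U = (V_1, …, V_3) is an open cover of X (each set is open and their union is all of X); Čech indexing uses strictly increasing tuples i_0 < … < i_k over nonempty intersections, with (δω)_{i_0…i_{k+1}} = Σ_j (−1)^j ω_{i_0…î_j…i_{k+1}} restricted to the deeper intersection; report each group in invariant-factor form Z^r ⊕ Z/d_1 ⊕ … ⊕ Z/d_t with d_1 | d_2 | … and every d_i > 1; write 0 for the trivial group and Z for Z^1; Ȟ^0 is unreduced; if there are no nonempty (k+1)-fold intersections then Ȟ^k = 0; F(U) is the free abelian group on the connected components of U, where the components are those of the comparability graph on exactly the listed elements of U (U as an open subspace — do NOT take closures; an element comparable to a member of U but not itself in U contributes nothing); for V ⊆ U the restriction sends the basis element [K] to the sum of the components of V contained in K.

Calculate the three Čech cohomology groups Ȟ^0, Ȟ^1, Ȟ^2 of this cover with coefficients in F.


Ȟ^0 = Z^5,  Ȟ^1 = 0,  Ȟ^2 = 0

cover nerve:
  V12={c,e,g}
components per intersection:
  V1: {b} {c} {d,e,g} {f}
  V2: {c} {e,g}
  V3: {a}
  V12: {c} {e,g}
C dims 7,2; δ0: rk 2, SNF 1^2
Ȟ^0: (7−2)−0=5 ⇒ Z^5
Ȟ^1: (2−0)−2=0 ⇒ 0
Ȟ^2: (0−0)−0=0 ⇒ 0


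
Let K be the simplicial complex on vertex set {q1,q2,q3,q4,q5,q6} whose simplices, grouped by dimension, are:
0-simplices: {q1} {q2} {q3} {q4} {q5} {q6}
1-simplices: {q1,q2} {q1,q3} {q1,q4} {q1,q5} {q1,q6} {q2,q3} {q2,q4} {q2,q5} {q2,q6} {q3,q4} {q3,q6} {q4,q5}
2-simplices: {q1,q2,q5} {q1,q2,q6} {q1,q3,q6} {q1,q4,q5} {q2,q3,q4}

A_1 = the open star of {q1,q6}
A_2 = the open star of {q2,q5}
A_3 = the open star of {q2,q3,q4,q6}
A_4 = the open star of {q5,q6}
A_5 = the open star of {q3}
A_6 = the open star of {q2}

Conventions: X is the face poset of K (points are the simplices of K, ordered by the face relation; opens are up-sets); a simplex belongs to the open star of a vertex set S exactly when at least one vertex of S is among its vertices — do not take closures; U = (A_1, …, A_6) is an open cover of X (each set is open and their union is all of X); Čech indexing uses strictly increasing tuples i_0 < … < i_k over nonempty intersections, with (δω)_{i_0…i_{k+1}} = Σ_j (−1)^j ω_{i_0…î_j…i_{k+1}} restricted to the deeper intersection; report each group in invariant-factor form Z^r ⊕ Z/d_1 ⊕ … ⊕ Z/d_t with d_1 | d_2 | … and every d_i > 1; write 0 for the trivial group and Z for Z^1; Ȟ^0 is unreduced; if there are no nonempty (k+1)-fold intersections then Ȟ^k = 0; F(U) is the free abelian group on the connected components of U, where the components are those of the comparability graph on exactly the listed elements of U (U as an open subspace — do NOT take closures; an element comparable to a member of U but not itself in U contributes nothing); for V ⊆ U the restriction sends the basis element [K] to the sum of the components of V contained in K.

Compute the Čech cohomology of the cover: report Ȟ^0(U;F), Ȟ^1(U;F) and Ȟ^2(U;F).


Ȟ^0 = Z, Ȟ^1 = Z, Ȟ^2 = 0

intersection data:
  A1={{q1},{q6},{q1,q2},{q1,q3},{q1,q4},{q1,q5},{q1,q6},{q2,q6},{q3,q6},{q1,q2,q5},{q1,q2,q6},{q1,q3,q6},{q1,q4,q5}} A2={{q2},{q5},{q1,q2},{q1,q5},{q2,q3},{q2,q4},{q2,q5},{q2,q6},{q4,q5},{q1,q2,q5},{q1,q2,q6},{q1,q4,q5},{q2,q3,q4}} A3={{q2},{q3},{q4},{q6},{q1,q2},{q1,q3},{q1,q4},{q1,q6},{q2,q3},{q2,q4},{q2,q5},{q2,q6},{q3,q4},{q3,q6},{q4,q5},{q1,q2,q5},{q1,q2,q6},{q1,q3,q6},{q1,q4,q5},{q2,q3,q4}} A4={{q5},{q6},{q1,q5},{q1,q6},{q2,q5},{q2,q6},{q3,q6},{q4,q5},{q1,q2,q5},{q1,q2,q6},{q1,q3,q6},{q1,q4,q5}} A5={{q3},{q1,q3},{q2,q3},{q3,q4},{q3,q6},{q1,q3,q6},{q2,q3,q4}} A6={{q2},{q1,q2},{q2,q3},{q2,q4},{q2,q5},{q2,q6},{q1,q2,q5},{q1,q2,q6},{q2,q3,q4}}
  A12={{q1,q2},{q1,q5},{q2,q6},{q1,q2,q5},{q1,q2,q6},{q1,q4,q5}} A13={{q6},{q1,q2},{q1,q3},{q1,q4},{q1,q6},{q2,q6},{q3,q6},{q1,q2,q5},{q1,q2,q6},{q1,q3,q6},{q1,q4,q5}} A14={{q6},{q1,q5},{q1,q6},{q2,q6},{q3,q6},{q1,q2,q5},{q1,q2,q6},{q1,q3,q6},{q1,q4,q5}} A15={{q1,q3},{q3,q6},{q1,q3,q6}} A16={{q1,q2},{q2,q6},{q1,q2,q5},{q1,q2,q6}} A23={{q2},{q1,q2},{q2,q3},{q2,q4},{q2,q5},{q2,q6},{q4,q5},{q1,q2,q5},{q1,q2,q6},{q1,q4,q5},{q2,q3,q4}} A24={{q5},{q1,q5},{q2,q5},{q2,q6},{q4,q5},{q1,q2,q5},{q1,q2,q6},{q1,q4,q5}} A25={{q2,q3},{q2,q3,q4}} A26={{q2},{q1,q2},{q2,q3},{q2,q4},{q2,q5},{q2,q6},{q1,q2,q5},{q1,q2,q6},{q2,q3,q4}} A34={{q6},{q1,q6},{q2,q5},{q2,q6},{q3,q6},{q4,q5},{q1,q2,q5},{q1,q2,q6},{q1,q3,q6},{q1,q4,q5}} A35={{q3},{q1,q3},{q2,q3},{q3,q4},{q3,q6},{q1,q3,q6},{q2,q3,q4}} A36={{q2},{q1,q2},{q2,q3},{q2,q4},{q2,q5},{q2,q6},{q1,q2,q5},{q1,q2,q6},{q2,q3,q4}} A45={{q3,q6},{q1,q3,q6}} A46={{q2,q5},{q2,q6},{q1,q2,q5},{q1,q2,q6}} A56={{q2,q3},{q2,q3,q4}}
  A123={{q1,q2},{q2,q6},{q1,q2,q5},{q1,q2,q6},{q1,q4,q5}} A124={{q1,q5},{q2,q6},{q1,q2,q5},{q1,q2,q6},{q1,q4,q5}} A126={{q1,q2},{q2,q6},{q1,q2,q5},{q1,q2,q6}} A134={{q6},{q1,q6},{q2,q6},{q3,q6},{q1,q2,q5},{q1,q2,q6},{q1,q3,q6},{q1,q4,q5}} A135={{q1,q3},{q3,q6},{q1,q3,q6}} A136={{q1,q2},{q2,q6},{q1,q2,q5},{q1,q2,q6}} A145={{q3,q6},{q1,q3,q6}} A146={{q2,q6},{q1,q2,q5},{q1,q2,q6}} A234={{q2,q5},{q2,q6},{q4,q5},{q1,q2,q5},{q1,q2,q6},{q1,q4,q5}} A235={{q2,q3},{q2,q3,q4}} A236={{q2},{q1,q2},{q2,q3},{q2,q4},{q2,q5},{q2,q6},{q1,q2,q5},{q1,q2,q6},{q2,q3,q4}} A246={{q2,q5},{q2,q6},{q1,q2,q5},{q1,q2,q6}} A256={{q2,q3},{q2,q3,q4}} A345={{q3,q6},{q1,q3,q6}} A346={{q2,q5},{q2,q6},{q1,q2,q5},{q1,q2,q6}} A356={{q2,q3},{q2,q3,q4}}
  A1234={{q2,q6},{q1,q2,q5},{q1,q2,q6},{q1,q4,q5}} A1236={{q1,q2},{q2,q6},{q1,q2,q5},{q1,q2,q6}} A1246={{q2,q6},{q1,q2,q5},{q1,q2,q6}} A1345={{q3,q6},{q1,q3,q6}} A1346={{q2,q6},{q1,q2,q5},{q1,q2,q6}} A2346={{q2,q5},{q2,q6},{q1,q2,q5},{q1,q2,q6}} A2356={{q2,q3},{q2,q3,q4}}
  A12346={{q2,q6},{q1,q2,q5},{q1,q2,q6}}
components per intersection:
  A1: {{q1},{q6},{q1,q2},{q1,q3},{q1,q4},{q1,q5},{q1,q6},{q2,q6},{q3,q6},{q1,q2,q5},{q1,q2,q6},{q1,q3,q6},{q1,q4,q5}}
  A2: {{q2},{q5},{q1,q2},{q1,q5},{q2,q3},{q2,q4},{q2,q5},{q2,q6},{q4,q5},{q1,q2,q5},{q1,q2,q6},{q1,q4,q5},{q2,q3,q4}}
  A3: {{q2},{q3},{q4},{q6},{q1,q2},{q1,q3},{q1,q4},{q1,q6},{q2,q3},{q2,q4},{q2,q5},{q2,q6},{q3,q4},{q3,q6},{q4,q5},{q1,q2,q5},{q1,q2,q6},{q1,q3,q6},{q1,q4,q5},{q2,q3,q4}}
  A4: {{q5},{q1,q5},{q2,q5},{q4,q5},{q1,q2,q5},{q1,q4,q5}} {{q6},{q1,q6},{q2,q6},{q3,q6},{q1,q2,q6},{q1,q3,q6}}
  A5: {{q3},{q1,q3},{q2,q3},{q3,q4},{q3,q6},{q1,q3,q6},{q2,q3,q4}}
  A6: {{q2},{q1,q2},{q2,q3},{q2,q4},{q2,q5},{q2,q6},{q1,q2,q5},{q1,q2,q6},{q2,q3,q4}}
  A12: {{q1,q2},{q1,q5},{q2,q6},{q1,q2,q5},{q1,q2,q6},{q1,q4,q5}}
  A13: {{q6},{q1,q2},{q1,q3},{q1,q6},{q2,q6},{q3,q6},{q1,q2,q5},{q1,q2,q6},{q1,q3,q6}} {{q1,q4},{q1,q4,q5}}
  A14: {{q6},{q1,q6},{q2,q6},{q3,q6},{q1,q2,q6},{q1,q3,q6}} {{q1,q5},{q1,q2,q5},{q1,q4,q5}}
  A15: {{q1,q3},{q3,q6},{q1,q3,q6}}
  A16: {{q1,q2},{q2,q6},{q1,q2,q5},{q1,q2,q6}}
  A23: {{q2},{q1,q2},{q2,q3},{q2,q4},{q2,q5},{q2,q6},{q1,q2,q5},{q1,q2,q6},{q2,q3,q4}} {{q4,q5},{q1,q4,q5}}
  A24: {{q5},{q1,q5},{q2,q5},{q4,q5},{q1,q2,q5},{q1,q4,q5}} {{q2,q6},{q1,q2,q6}}
  A25: {{q2,q3},{q2,q3,q4}}
  A26: {{q2},{q1,q2},{q2,q3},{q2,q4},{q2,q5},{q2,q6},{q1,q2,q5},{q1,q2,q6},{q2,q3,q4}}
  A34: {{q6},{q1,q6},{q2,q6},{q3,q6},{q1,q2,q6},{q1,q3,q6}} {{q2,q5},{q1,q2,q5}} {{q4,q5},{q1,q4,q5}}
  A35: {{q3},{q1,q3},{q2,q3},{q3,q4},{q3,q6},{q1,q3,q6},{q2,q3,q4}}
  A36: {{q2},{q1,q2},{q2,q3},{q2,q4},{q2,q5},{q2,q6},{q1,q2,q5},{q1,q2,q6},{q2,q3,q4}}
  A45: {{q3,q6},{q1,q3,q6}}
  A46: {{q2,q5},{q1,q2,q5}} {{q2,q6},{q1,q2,q6}}
  A56: {{q2,q3},{q2,q3,q4}}
  A123: {{q1,q2},{q2,q6},{q1,q2,q5},{q1,q2,q6}} {{q1,q4,q5}}
  A124: {{q1,q5},{q1,q2,q5},{q1,q4,q5}} {{q2,q6},{q1,q2,q6}}
  A126: {{q1,q2},{q2,q6},{q1,q2,q5},{q1,q2,q6}}
  A134: {{q6},{q1,q6},{q2,q6},{q3,q6},{q1,q2,q6},{q1,q3,q6}} {{q1,q2,q5}} {{q1,q4,q5}}
  A135: {{q1,q3},{q3,q6},{q1,q3,q6}}
  A136: {{q1,q2},{q2,q6},{q1,q2,q5},{q1,q2,q6}}
  A145: {{q3,q6},{q1,q3,q6}}
  A146: {{q2,q6},{q1,q2,q6}} {{q1,q2,q5}}
  A234: {{q2,q5},{q1,q2,q5}} {{q2,q6},{q1,q2,q6}} {{q4,q5},{q1,q4,q5}}
  A235: {{q2,q3},{q2,q3,q4}}
  A236: {{q2},{q1,q2},{q2,q3},{q2,q4},{q2,q5},{q2,q6},{q1,q2,q5},{q1,q2,q6},{q2,q3,q4}}
  A246: {{q2,q5},{q1,q2,q5}} {{q2,q6},{q1,q2,q6}}
  A256: {{q2,q3},{q2,q3,q4}}
  A345: {{q3,q6},{q1,q3,q6}}
  A346: {{q2,q5},{q1,q2,q5}} {{q2,q6},{q1,q2,q6}}
  A356: {{q2,q3},{q2,q3,q4}}
  A1234: {{q2,q6},{q1,q2,q6}} {{q1,q2,q5}} {{q1,q4,q5}}
  A1236: {{q1,q2},{q2,q6},{q1,q2,q5},{q1,q2,q6}}
  A1246: {{q2,q6},{q1,q2,q6}} {{q1,q2,q5}}
  A1345: {{q3,q6},{q1,q3,q6}}
  A1346: {{q2,q6},{q1,q2,q6}} {{q1,q2,q5}}
  A2346: {{q2,q5},{q1,q2,q5}} {{q2,q6},{q1,q2,q6}}
  A2356: {{q2,q3},{q2,q3,q4}}
  A12346: {{q2,q6},{q1,q2,q6}} {{q1,q2,q5}}
C dims 7,22,25,12; δ0: rk 6, SNF 1^6; δ1: rk 15, SNF 1^15; δ2: rk 10, SNF 1^10
Ȟ^0 = (7 − 6) − 0 = 1, so Ȟ^0 ≅ Z
Ȟ^1 = (22 − 15) − 6 = 1, so Ȟ^1 ≅ Z
Ȟ^2 = (25 − 10) − 15 = 0, so Ȟ^2 ≅ 0
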